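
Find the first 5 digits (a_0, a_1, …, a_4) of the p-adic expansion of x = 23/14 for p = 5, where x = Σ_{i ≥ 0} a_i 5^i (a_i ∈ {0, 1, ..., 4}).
(a_0, …, a_4) = (2, 1, 3, 4, 3)

v_5(23/14) = 0 (numerator and denominator both coprime to 5), so x ∈ ℤ_5^×. Compute digits iteratively via a_i = x_i mod 5, x_{i+1} = (x_i − a_i)/5, with x_0 = x:
  x_0 = 23/14;  a_0 = 2;  x_1 = (x_0 − 2)/5 = -1/14
  x_1 = -1/14;  a_1 = 1;  x_2 = (x_1 − 1)/5 = -3/14
  x_2 = -3/14;  a_2 = 3;  x_3 = (x_2 − 3)/5 = -9/14
  x_3 = -9/14;  a_3 = 4;  x_4 = (x_3 − 4)/5 = -13/14
  x_4 = -13/14;  a_4 = 3;  x_5 = (x_4 − 3)/5 = -11/14
Digits: (2, 1, 3, 4, 3).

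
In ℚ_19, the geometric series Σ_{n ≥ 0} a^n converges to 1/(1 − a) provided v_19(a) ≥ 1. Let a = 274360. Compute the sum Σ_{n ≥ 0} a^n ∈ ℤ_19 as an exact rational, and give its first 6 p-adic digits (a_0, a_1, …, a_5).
Σ a^n = 1/(1 − a) = -1/274359;  first 6 digits = (1, 0, 0, 2, 2, 0)

v_19(a) = 3 ≥ 1, so the series converges in ℤ_19 to 1/(1 − a) = 1/(1 − 274360) = -1/274359. Expand this rational in ℤ_19: compute digits iteratively via d_i = x_i mod 19, x_{i+1} = (x_i − d_i)/19. The first 6 digits are (1, 0, 0, 2, 2, 0).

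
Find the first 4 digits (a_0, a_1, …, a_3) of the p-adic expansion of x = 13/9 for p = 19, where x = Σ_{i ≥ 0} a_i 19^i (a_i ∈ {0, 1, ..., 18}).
(a_0, …, a_3) = (12, 10, 10, 10)

v_19(13/9) = 0 (numerator and denominator both coprime to 19), so x ∈ ℤ_19^×. Compute digits iteratively via a_i = x_i mod 19, x_{i+1} = (x_i − a_i)/19, with x_0 = x:
  x_0 = 13/9;  a_0 = 12;  x_1 = (x_0 − 12)/19 = -5/9
  x_1 = -5/9;  a_1 = 10;  x_2 = (x_1 − 10)/19 = -5/9
  x_2 = -5/9;  a_2 = 10;  x_3 = (x_2 − 10)/19 = -5/9
  x_3 = -5/9;  a_3 = 10;  x_4 = (x_3 − 10)/19 = -5/9
Digits: (12, 10, 10, 10).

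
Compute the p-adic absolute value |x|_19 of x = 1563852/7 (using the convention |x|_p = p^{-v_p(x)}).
|1563852/7|_19 = 1/130321

Step 1 — compute v_19(x) by factoring powers of 19 out of the numerator and denominator: v_19(1563852/7) = 4. Step 2 — apply |x|_p = p^{-v_p(x)} = 19^{-4} = 1/130321.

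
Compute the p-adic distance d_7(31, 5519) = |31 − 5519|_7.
d_7(31, 5519) = 1/343

Step 1 — x − y = 31 − 5519 = -5488. Step 2 — v_7(-5488) = 3 (factor: -5488 = −(7^3 · 16); the sign does not affect v_p). Step 3 — |x − y|_7 = 7^{-3} = 1/343.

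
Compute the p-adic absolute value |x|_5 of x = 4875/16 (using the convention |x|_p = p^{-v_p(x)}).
|4875/16|_5 = 1/125

Step 1 — compute v_5(x) by factoring powers of 5 out of the numerator and denominator: v_5(4875/16) = 3. Step 2 — apply |x|_p = p^{-v_p(x)} = 5^{-3} = 1/125.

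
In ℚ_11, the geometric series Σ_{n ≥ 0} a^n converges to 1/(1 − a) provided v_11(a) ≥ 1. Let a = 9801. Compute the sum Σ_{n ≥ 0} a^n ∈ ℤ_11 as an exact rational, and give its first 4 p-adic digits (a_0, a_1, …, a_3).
Σ a^n = 1/(1 − a) = -1/9800;  first 4 digits = (1, 0, 4, 7)

v_11(a) = 2 ≥ 1, so the series converges in ℤ_11 to 1/(1 − a) = 1/(1 − 9801) = -1/9800. Expand this rational in ℤ_11: compute digits iteratively via d_i = x_i mod 11, x_{i+1} = (x_i − d_i)/11. The first 4 digits are (1, 0, 4, 7).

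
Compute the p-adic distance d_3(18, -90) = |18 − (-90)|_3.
d_3(18, -90) = 1/27

Step 1 — x − y = 18 − (-90) = 108. Step 2 — v_3(108) = 3 (factor: 108 = (3^3 · 4); the sign does not affect v_p). Step 3 — |x − y|_3 = 3^{-3} = 1/27.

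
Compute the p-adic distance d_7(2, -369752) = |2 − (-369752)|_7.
d_7(2, -369752) = 1/16807

Step 1 — x − y = 2 − (-369752) = 369754. Step 2 — v_7(369754) = 5 (factor: 369754 = (7^5 · 22); the sign does not affect v_p). Step 3 — |x − y|_7 = 7^{-5} = 1/16807.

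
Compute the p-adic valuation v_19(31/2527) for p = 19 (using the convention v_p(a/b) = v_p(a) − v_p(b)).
v_19(31/2527) = -2

Factor powers of 19 from the numerator and denominator of the reduced fraction: 31 = 19^0 · 31 and 2527 = 19^2 · 7. Apply v_p(a/b) = v_p(a) − v_p(b): v_19(31/2527) = 0 − 2 = -2.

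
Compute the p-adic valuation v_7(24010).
v_7(24010) = 4

v_7(n) is the largest exponent k such that 7^k divides n. Factor out: 24010 = 7^4 · 10. (Sign doesn't affect v_p.) So v_7(24010) = 4.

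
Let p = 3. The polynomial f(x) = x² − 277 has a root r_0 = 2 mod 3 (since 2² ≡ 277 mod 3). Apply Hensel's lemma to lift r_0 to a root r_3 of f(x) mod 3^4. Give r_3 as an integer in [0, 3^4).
r_3 = 14 (mod 81)

Hensel's recurrence: r_{i+1} = r_i − f(r_i)·(f′(r_i))^{-1} mod 3^{i+2}, with f′(x) = 2x. Iterate:
  r_0 = 2 (mod 3)
  r_1 = 5 (mod 9)
  r_2 = 14 (mod 27)
  r_3 = 14 (mod 81)
Final: r_3 = 14, and one checks f(r_3) ≡ 0 mod 3^4.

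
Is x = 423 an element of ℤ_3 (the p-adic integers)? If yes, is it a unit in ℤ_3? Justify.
x ∈ ℤ_3 but not a unit; v_3(x) = 2 > 0

ℤ_3 = {x ∈ ℚ_3 : v_3(x) ≥ 0} and ℤ_3^× = {x ∈ ℤ_3 : v_3(x) = 0}. Here v_3(423) = v_3(num) − v_3(den) = 2; compare against these criteria.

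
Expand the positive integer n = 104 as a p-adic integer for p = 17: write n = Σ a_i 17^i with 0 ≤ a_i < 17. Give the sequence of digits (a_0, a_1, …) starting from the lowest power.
(a_0, a_1, …) = (2, 6)

Repeated division by 17 gives the digits low-to-high: 104 = 2 + 6·17^1. Digit sequence: (2, 6).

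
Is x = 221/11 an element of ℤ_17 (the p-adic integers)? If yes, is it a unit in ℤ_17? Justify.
x ∈ ℤ_17 but not a unit; v_17(x) = 1 > 0

ℤ_17 = {x ∈ ℚ_17 : v_17(x) ≥ 0} and ℤ_17^× = {x ∈ ℤ_17 : v_17(x) = 0}. Here v_17(221/11) = v_17(num) − v_17(den) = 1; compare against these criteria.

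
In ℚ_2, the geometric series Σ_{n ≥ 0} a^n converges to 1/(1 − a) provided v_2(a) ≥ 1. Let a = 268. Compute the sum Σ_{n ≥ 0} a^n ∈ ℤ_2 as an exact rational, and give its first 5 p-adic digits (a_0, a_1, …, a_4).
Σ a^n = 1/(1 − a) = -1/267;  first 5 digits = (1, 0, 1, 1, 1)

v_2(a) = 2 ≥ 1, so the series converges in ℤ_2 to 1/(1 − a) = 1/(1 − 268) = -1/267. Expand this rational in ℤ_2: compute digits iteratively via d_i = x_i mod 2, x_{i+1} = (x_i − d_i)/2. The first 5 digits are (1, 0, 1, 1, 1).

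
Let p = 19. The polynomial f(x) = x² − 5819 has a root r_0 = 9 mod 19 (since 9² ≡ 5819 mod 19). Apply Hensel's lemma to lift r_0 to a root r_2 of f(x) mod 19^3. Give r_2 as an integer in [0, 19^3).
r_2 = 3296 (mod 6859)

Hensel's recurrence: r_{i+1} = r_i − f(r_i)·(f′(r_i))^{-1} mod 19^{i+2}, with f′(x) = 2x. Iterate:
  r_0 = 9 (mod 19)
  r_1 = 47 (mod 361)
  r_2 = 3296 (mod 6859)
Final: r_2 = 3296, and one checks f(r_2) ≡ 0 mod 19^3.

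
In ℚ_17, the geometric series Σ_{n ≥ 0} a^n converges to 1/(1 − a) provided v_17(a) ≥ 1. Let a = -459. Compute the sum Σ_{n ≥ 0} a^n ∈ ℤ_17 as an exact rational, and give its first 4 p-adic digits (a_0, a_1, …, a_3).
Σ a^n = 1/(1 − a) = 1/460;  first 4 digits = (1, 7, 13, 11)

v_17(a) = 1 ≥ 1, so the series converges in ℤ_17 to 1/(1 − a) = 1/(1 − (-459)) = 1/460. Expand this rational in ℤ_17: compute digits iteratively via d_i = x_i mod 17, x_{i+1} = (x_i − d_i)/17. The first 4 digits are (1, 7, 13, 11).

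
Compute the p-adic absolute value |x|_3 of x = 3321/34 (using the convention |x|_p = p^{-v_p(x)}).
|3321/34|_3 = 1/81

Step 1 — compute v_3(x) by factoring powers of 3 out of the numerator and denominator: v_3(3321/34) = 4. Step 2 — apply |x|_p = p^{-v_p(x)} = 3^{-4} = 1/81.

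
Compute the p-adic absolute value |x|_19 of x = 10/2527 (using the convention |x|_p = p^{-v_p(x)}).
|10/2527|_19 = 361

Step 1 — compute v_19(x) by factoring powers of 19 out of the numerator and denominator: v_19(10/2527) = -2. Step 2 — apply |x|_p = p^{-v_p(x)} = 19^{2} = 361.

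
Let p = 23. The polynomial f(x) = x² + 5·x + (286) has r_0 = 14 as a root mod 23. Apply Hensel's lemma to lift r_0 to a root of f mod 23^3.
r_2 = 9904 (mod 12167)

Hensel: r_{i+1} = r_i − f(r_i)·(f′(r_i))^{-1} mod 23^{i+2}, f′(x) = 2x + 5. Iterate:
  r_0 = 14 (mod 23)
  r_1 = 382 (mod 529)
  r_2 = 9904 (mod 12167)
Final: r = 9904 satisfies f(r) ≡ 0 mod 23^3.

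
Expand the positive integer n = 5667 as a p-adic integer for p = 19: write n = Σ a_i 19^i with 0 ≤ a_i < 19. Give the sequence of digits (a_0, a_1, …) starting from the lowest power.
(a_0, a_1, …) = (5, 13, 15)

Repeated division by 19 gives the digits low-to-high: 5667 = 5 + 13·19^1 + 15·19^2. Digit sequence: (5, 13, 15).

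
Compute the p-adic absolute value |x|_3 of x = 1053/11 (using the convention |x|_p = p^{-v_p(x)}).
|1053/11|_3 = 1/81

Step 1 — compute v_3(x) by factoring powers of 3 out of the numerator and denominator: v_3(1053/11) = 4. Step 2 — apply |x|_p = p^{-v_p(x)} = 3^{-4} = 1/81.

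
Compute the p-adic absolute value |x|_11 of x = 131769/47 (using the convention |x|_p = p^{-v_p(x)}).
|131769/47|_11 = 1/14641

Step 1 — compute v_11(x) by factoring powers of 11 out of the numerator and denominator: v_11(131769/47) = 4. Step 2 — apply |x|_p = p^{-v_p(x)} = 11^{-4} = 1/14641.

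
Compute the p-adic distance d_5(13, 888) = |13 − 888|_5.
d_5(13, 888) = 1/125

Step 1 — x − y = 13 − 888 = -875. Step 2 — v_5(-875) = 3 (factor: -875 = −(5^3 · 7); the sign does not affect v_p). Step 3 — |x − y|_5 = 5^{-3} = 1/125.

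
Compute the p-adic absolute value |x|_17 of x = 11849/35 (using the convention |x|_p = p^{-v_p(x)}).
|11849/35|_17 = 1/289

Step 1 — compute v_17(x) by factoring powers of 17 out of the numerator and denominator: v_17(11849/35) = 2. Step 2 — apply |x|_p = p^{-v_p(x)} = 17^{-2} = 1/289.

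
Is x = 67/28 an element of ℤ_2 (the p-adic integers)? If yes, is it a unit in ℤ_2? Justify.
x ∉ ℤ_2 (v_2(x) = -2 < 0)

ℤ_2 = {x ∈ ℚ_2 : v_2(x) ≥ 0} and ℤ_2^× = {x ∈ ℤ_2 : v_2(x) = 0}. Here v_2(67/28) = v_2(num) − v_2(den) = -2; compare against these criteria.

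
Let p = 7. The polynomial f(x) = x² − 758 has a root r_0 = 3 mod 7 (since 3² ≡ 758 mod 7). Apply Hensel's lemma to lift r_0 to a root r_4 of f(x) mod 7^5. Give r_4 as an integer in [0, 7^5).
r_4 = 3125 (mod 16807)

Hensel's recurrence: r_{i+1} = r_i − f(r_i)·(f′(r_i))^{-1} mod 7^{i+2}, with f′(x) = 2x. Iterate:
  r_0 = 3 (mod 7)
  r_1 = 38 (mod 49)
  r_2 = 38 (mod 343)
  r_3 = 724 (mod 2401)
  r_4 = 3125 (mod 16807)
Final: r_4 = 3125, and one checks f(r_4) ≡ 0 mod 7^5.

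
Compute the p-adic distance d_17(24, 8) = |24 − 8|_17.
d_17(24, 8) = 1

Step 1 — x − y = 24 − 8 = 16. Step 2 — v_17(16) = 0 (factor: 16 = (17^0 · 16); the sign does not affect v_p). Step 3 — |x − y|_17 = 17^{0} = 1.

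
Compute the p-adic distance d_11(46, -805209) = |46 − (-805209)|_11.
d_11(46, -805209) = 1/161051

Step 1 — x − y = 46 − (-805209) = 805255. Step 2 — v_11(805255) = 5 (factor: 805255 = (11^5 · 5); the sign does not affect v_p). Step 3 — |x − y|_11 = 11^{-5} = 1/161051.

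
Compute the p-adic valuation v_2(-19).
v_2(-19) = 0

v_2(n) is the largest exponent k such that 2^k divides n. Factor out: -19 = -2^0 · 19. (Sign doesn't affect v_p.) So v_2(-19) = 0.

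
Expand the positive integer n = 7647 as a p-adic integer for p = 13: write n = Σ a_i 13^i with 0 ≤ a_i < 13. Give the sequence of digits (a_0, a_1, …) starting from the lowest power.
(a_0, a_1, …) = (3, 3, 6, 3)

Repeated division by 13 gives the digits low-to-high: 7647 = 3 + 3·13^1 + 6·13^2 + 3·13^3. Digit sequence: (3, 3, 6, 3).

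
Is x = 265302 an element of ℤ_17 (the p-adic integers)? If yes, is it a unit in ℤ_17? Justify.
x ∈ ℤ_17 but not a unit; v_17(x) = 3 > 0

ℤ_17 = {x ∈ ℚ_17 : v_17(x) ≥ 0} and ℤ_17^× = {x ∈ ℤ_17 : v_17(x) = 0}. Here v_17(265302) = v_17(num) − v_17(den) = 3; compare against these criteria.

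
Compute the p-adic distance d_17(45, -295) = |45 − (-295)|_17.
d_17(45, -295) = 1/17

Step 1 — x − y = 45 − (-295) = 340. Step 2 — v_17(340) = 1 (factor: 340 = (17^1 · 20); the sign does not affect v_p). Step 3 — |x − y|_17 = 17^{-1} = 1/17.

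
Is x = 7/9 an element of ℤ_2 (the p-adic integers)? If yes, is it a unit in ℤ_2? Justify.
x ∈ ℤ_2^× (unit); v_2(x) = 0

ℤ_2 = {x ∈ ℚ_2 : v_2(x) ≥ 0} and ℤ_2^× = {x ∈ ℤ_2 : v_2(x) = 0}. Here v_2(7/9) = v_2(num) − v_2(den) = 0; compare against these criteria.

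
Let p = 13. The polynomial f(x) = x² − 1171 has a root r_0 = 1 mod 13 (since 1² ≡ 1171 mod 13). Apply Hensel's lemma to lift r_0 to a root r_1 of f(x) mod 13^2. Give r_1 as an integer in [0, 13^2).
r_1 = 79 (mod 169)

Hensel's recurrence: r_{i+1} = r_i − f(r_i)·(f′(r_i))^{-1} mod 13^{i+2}, with f′(x) = 2x. Iterate:
  r_0 = 1 (mod 13)
  r_1 = 79 (mod 169)
Final: r_1 = 79, and one checks f(r_1) ≡ 0 mod 13^2.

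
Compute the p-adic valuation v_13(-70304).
v_13(-70304) = 3

v_13(n) is the largest exponent k such that 13^k divides n. Factor out: -70304 = -13^3 · 32. (Sign doesn't affect v_p.) So v_13(-70304) = 3.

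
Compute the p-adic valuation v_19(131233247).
v_19(131233247) = 5

v_19(n) is the largest exponent k such that 19^k divides n. Factor out: 131233247 = 19^5 · 53. (Sign doesn't affect v_p.) So v_19(131233247) = 5.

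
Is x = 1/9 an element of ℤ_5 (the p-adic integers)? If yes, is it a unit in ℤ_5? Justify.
x ∈ ℤ_5^× (unit); v_5(x) = 0

ℤ_5 = {x ∈ ℚ_5 : v_5(x) ≥ 0} and ℤ_5^× = {x ∈ ℤ_5 : v_5(x) = 0}. Here v_5(1/9) = v_5(num) − v_5(den) = 0; compare against these criteria.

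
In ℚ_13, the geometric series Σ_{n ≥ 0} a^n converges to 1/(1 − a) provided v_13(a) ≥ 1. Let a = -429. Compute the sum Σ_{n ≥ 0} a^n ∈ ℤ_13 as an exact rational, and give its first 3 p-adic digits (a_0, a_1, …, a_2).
Σ a^n = 1/(1 − a) = 1/430;  first 3 digits = (1, 6, 7)

v_13(a) = 1 ≥ 1, so the series converges in ℤ_13 to 1/(1 − a) = 1/(1 − (-429)) = 1/430. Expand this rational in ℤ_13: compute digits iteratively via d_i = x_i mod 13, x_{i+1} = (x_i − d_i)/13. The first 3 digits are (1, 6, 7).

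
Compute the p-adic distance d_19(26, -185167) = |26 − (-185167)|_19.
d_19(26, -185167) = 1/6859

Step 1 — x − y = 26 − (-185167) = 185193. Step 2 — v_19(185193) = 3 (factor: 185193 = (19^3 · 27); the sign does not affect v_p). Step 3 — |x − y|_19 = 19^{-3} = 1/6859.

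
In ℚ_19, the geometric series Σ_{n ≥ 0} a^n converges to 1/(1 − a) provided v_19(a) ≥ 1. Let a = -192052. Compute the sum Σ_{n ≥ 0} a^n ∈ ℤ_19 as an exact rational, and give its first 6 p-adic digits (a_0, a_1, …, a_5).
Σ a^n = 1/(1 − a) = 1/192053;  first 6 digits = (1, 0, 0, 10, 17, 18)

v_19(a) = 3 ≥ 1, so the series converges in ℤ_19 to 1/(1 − a) = 1/(1 − (-192052)) = 1/192053. Expand this rational in ℤ_19: compute digits iteratively via d_i = x_i mod 19, x_{i+1} = (x_i − d_i)/19. The first 6 digits are (1, 0, 0, 10, 17, 18).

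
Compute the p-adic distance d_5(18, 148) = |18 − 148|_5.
d_5(18, 148) = 1/5

Step 1 — x − y = 18 − 148 = -130. Step 2 — v_5(-130) = 1 (factor: -130 = −(5^1 · 26); the sign does not affect v_p). Step 3 — |x − y|_5 = 5^{-1} = 1/5.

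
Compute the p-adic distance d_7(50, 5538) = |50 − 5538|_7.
d_7(50, 5538) = 1/343

Step 1 — x − y = 50 − 5538 = -5488. Step 2 — v_7(-5488) = 3 (factor: -5488 = −(7^3 · 16); the sign does not affect v_p). Step 3 — |x − y|_7 = 7^{-3} = 1/343.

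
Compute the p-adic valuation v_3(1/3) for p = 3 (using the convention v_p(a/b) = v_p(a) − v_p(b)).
v_3(1/3) = -1

Factor powers of 3 from the numerator and denominator of the reduced fraction: 1 = 3^0 · 1 and 3 = 3^1 · 1. Apply v_p(a/b) = v_p(a) − v_p(b): v_3(1/3) = 0 − 1 = -1.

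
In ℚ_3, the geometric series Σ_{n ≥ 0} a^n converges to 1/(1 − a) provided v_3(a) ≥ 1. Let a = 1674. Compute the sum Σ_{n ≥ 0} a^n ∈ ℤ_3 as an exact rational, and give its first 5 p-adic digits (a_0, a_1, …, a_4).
Σ a^n = 1/(1 − a) = -1/1673;  first 5 digits = (1, 0, 0, 2, 2)

v_3(a) = 3 ≥ 1, so the series converges in ℤ_3 to 1/(1 − a) = 1/(1 − 1674) = -1/1673. Expand this rational in ℤ_3: compute digits iteratively via d_i = x_i mod 3, x_{i+1} = (x_i − d_i)/3. The first 5 digits are (1, 0, 0, 2, 2).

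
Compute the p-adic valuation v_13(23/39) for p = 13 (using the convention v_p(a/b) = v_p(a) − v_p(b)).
v_13(23/39) = -1

Factor powers of 13 from the numerator and denominator of the reduced fraction: 23 = 13^0 · 23 and 39 = 13^1 · 3. Apply v_p(a/b) = v_p(a) − v_p(b): v_13(23/39) = 0 − 1 = -1.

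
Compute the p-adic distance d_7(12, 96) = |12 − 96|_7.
d_7(12, 96) = 1/7

Step 1 — x − y = 12 − 96 = -84. Step 2 — v_7(-84) = 1 (factor: -84 = −(7^1 · 12); the sign does not affect v_p). Step 3 — |x − y|_7 = 7^{-1} = 1/7.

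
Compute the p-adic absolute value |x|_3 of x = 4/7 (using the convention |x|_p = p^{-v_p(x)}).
|4/7|_3 = 1

Step 1 — compute v_3(x) by factoring powers of 3 out of the numerator and denominator: v_3(4/7) = 0. Step 2 — apply |x|_p = p^{-v_p(x)} = 3^{0} = 1.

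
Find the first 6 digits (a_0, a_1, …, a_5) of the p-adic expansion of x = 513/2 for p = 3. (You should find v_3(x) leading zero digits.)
(a_0, …, a_5) = (0, 0, 0, 2, 1, 2)

v_3(513/2) = 3, so a_0 = ... = a_2 = 0. Factor out: x = 3^3 · u with u = 19/2 a unit in ℤ_3. Expand u iteratively via a_{v+i} = u_i mod 3, u_{i+1} = (u_i − a_{v+i})/3:
  u_0 = 19/2;  a_3 = 2;  u_1 = (u_0 − 2)/3 = 5/2
  u_1 = 5/2;  a_4 = 1;  u_2 = (u_1 − 1)/3 = 1/2
  u_2 = 1/2;  a_5 = 2;  u_3 = (u_2 − 2)/3 = -1/2
Digits: (0, 0, 0, 2, 1, 2).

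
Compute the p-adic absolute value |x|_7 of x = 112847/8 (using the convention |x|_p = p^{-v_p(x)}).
|112847/8|_7 = 1/2401

Step 1 — compute v_7(x) by factoring powers of 7 out of the numerator and denominator: v_7(112847/8) = 4. Step 2 — apply |x|_p = p^{-v_p(x)} = 7^{-4} = 1/2401.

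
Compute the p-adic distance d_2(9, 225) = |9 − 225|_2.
d_2(9, 225) = 1/8

Step 1 — x − y = 9 − 225 = -216. Step 2 — v_2(-216) = 3 (factor: -216 = −(2^3 · 27); the sign does not affect v_p). Step 3 — |x − y|_2 = 2^{-3} = 1/8.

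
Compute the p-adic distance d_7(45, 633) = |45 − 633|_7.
d_7(45, 633) = 1/49

Step 1 — x − y = 45 − 633 = -588. Step 2 — v_7(-588) = 2 (factor: -588 = −(7^2 · 12); the sign does not affect v_p). Step 3 — |x − y|_7 = 7^{-2} = 1/49.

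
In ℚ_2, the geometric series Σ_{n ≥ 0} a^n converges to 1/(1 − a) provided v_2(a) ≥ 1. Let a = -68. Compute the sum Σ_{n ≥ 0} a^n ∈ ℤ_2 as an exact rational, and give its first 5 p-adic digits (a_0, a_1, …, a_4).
Σ a^n = 1/(1 − a) = 1/69;  first 5 digits = (1, 0, 1, 1, 0)

v_2(a) = 2 ≥ 1, so the series converges in ℤ_2 to 1/(1 − a) = 1/(1 − (-68)) = 1/69. Expand this rational in ℤ_2: compute digits iteratively via d_i = x_i mod 2, x_{i+1} = (x_i − d_i)/2. The first 5 digits are (1, 0, 1, 1, 0).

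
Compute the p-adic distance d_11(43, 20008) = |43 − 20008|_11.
d_11(43, 20008) = 1/1331

Step 1 — x − y = 43 − 20008 = -19965. Step 2 — v_11(-19965) = 3 (factor: -19965 = −(11^3 · 15); the sign does not affect v_p). Step 3 — |x − y|_11 = 11^{-3} = 1/1331.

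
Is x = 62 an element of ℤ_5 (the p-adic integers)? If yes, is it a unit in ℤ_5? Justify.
x ∈ ℤ_5^× (unit); v_5(x) = 0

ℤ_5 = {x ∈ ℚ_5 : v_5(x) ≥ 0} and ℤ_5^× = {x ∈ ℤ_5 : v_5(x) = 0}. Here v_5(62) = v_5(num) − v_5(den) = 0; compare against these criteria.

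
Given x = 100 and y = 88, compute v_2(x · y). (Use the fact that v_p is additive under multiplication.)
v_2(8800) = 5

v_p(x) = 2 (factor: 100 = 2^2 · 25); v_p(y) = 3 (factor: 88 = 2^3 · 11). Additivity: v_p(xy) = v_p(x) + v_p(y) = 2 + 3 = 5. (Direct check: xy = 8800 = 2^5 · (275).)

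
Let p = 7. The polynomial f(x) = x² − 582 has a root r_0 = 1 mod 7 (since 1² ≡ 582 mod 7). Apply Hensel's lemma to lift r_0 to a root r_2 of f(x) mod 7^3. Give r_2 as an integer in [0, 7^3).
r_2 = 71 (mod 343)

Hensel's recurrence: r_{i+1} = r_i − f(r_i)·(f′(r_i))^{-1} mod 7^{i+2}, with f′(x) = 2x. Iterate:
  r_0 = 1 (mod 7)
  r_1 = 22 (mod 49)
  r_2 = 71 (mod 343)
Final: r_2 = 71, and one checks f(r_2) ≡ 0 mod 7^3.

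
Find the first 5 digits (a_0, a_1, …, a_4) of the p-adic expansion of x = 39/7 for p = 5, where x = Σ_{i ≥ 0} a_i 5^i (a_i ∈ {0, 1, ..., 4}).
(a_0, …, a_4) = (2, 0, 3, 3, 0)

v_5(39/7) = 0 (numerator and denominator both coprime to 5), so x ∈ ℤ_5^×. Compute digits iteratively via a_i = x_i mod 5, x_{i+1} = (x_i − a_i)/5, with x_0 = x:
  x_0 = 39/7;  a_0 = 2;  x_1 = (x_0 − 2)/5 = 5/7
  x_1 = 5/7;  a_1 = 0;  x_2 = (x_1 − 0)/5 = 1/7
  x_2 = 1/7;  a_2 = 3;  x_3 = (x_2 − 3)/5 = -4/7
  x_3 = -4/7;  a_3 = 3;  x_4 = (x_3 − 3)/5 = -5/7
  x_4 = -5/7;  a_4 = 0;  x_5 = (x_4 − 0)/5 = -1/7
Digits: (2, 0, 3, 3, 0).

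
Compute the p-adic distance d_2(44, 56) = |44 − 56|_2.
d_2(44, 56) = 1/4

Step 1 — x − y = 44 − 56 = -12. Step 2 — v_2(-12) = 2 (factor: -12 = −(2^2 · 3); the sign does not affect v_p). Step 3 — |x − y|_2 = 2^{-2} = 1/4.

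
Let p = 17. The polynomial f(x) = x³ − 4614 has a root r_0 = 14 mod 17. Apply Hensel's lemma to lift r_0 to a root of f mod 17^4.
r_3 = 13495 (mod 83521)

Hensel: r_{i+1} = r_i − f(r_i)/f′(r_i) mod 17^{i+2}, where f′(x) = 3x². Iterate:
  r_0 = 14 (mod 17)
  r_1 = 201 (mod 289)
  r_2 = 3669 (mod 4913)
  r_3 = 13495 (mod 83521)
Final: r = 13495 with f(r) ≡ 0 mod 17^4.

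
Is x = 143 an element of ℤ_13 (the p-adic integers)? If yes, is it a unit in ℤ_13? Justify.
x ∈ ℤ_13 but not a unit; v_13(x) = 1 > 0

ℤ_13 = {x ∈ ℚ_13 : v_13(x) ≥ 0} and ℤ_13^× = {x ∈ ℤ_13 : v_13(x) = 0}. Here v_13(143) = v_13(num) − v_13(den) = 1; compare against these criteria.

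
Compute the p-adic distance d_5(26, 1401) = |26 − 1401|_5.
d_5(26, 1401) = 1/125

Step 1 — x − y = 26 − 1401 = -1375. Step 2 — v_5(-1375) = 3 (factor: -1375 = −(5^3 · 11); the sign does not affect v_p). Step 3 — |x − y|_5 = 5^{-3} = 1/125.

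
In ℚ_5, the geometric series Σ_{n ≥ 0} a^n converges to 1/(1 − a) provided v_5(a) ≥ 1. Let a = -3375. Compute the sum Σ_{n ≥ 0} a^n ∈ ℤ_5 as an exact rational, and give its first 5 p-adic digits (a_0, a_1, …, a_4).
Σ a^n = 1/(1 − a) = 1/3376;  first 5 digits = (1, 0, 0, 3, 4)

v_5(a) = 3 ≥ 1, so the series converges in ℤ_5 to 1/(1 − a) = 1/(1 − (-3375)) = 1/3376. Expand this rational in ℤ_5: compute digits iteratively via d_i = x_i mod 5, x_{i+1} = (x_i − d_i)/5. The first 5 digits are (1, 0, 0, 3, 4).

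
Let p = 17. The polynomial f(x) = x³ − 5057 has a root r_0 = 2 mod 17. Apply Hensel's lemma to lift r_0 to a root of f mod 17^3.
r_2 = 495 (mod 4913)

Hensel: r_{i+1} = r_i − f(r_i)/f′(r_i) mod 17^{i+2}, where f′(x) = 3x². Iterate:
  r_0 = 2 (mod 17)
  r_1 = 206 (mod 289)
  r_2 = 495 (mod 4913)
Final: r = 495 with f(r) ≡ 0 mod 17^3.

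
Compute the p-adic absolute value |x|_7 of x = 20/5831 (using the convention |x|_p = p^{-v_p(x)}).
|20/5831|_7 = 343

Step 1 — compute v_7(x) by factoring powers of 7 out of the numerator and denominator: v_7(20/5831) = -3. Step 2 — apply |x|_p = p^{-v_p(x)} = 7^{3} = 343.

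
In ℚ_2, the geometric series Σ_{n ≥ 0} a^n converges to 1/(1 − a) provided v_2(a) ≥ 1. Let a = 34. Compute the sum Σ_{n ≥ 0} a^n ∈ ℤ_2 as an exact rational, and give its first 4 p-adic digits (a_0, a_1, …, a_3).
Σ a^n = 1/(1 − a) = -1/33;  first 4 digits = (1, 1, 1, 1)

v_2(a) = 1 ≥ 1, so the series converges in ℤ_2 to 1/(1 − a) = 1/(1 − 34) = -1/33. Expand this rational in ℤ_2: compute digits iteratively via d_i = x_i mod 2, x_{i+1} = (x_i − d_i)/2. The first 4 digits are (1, 1, 1, 1).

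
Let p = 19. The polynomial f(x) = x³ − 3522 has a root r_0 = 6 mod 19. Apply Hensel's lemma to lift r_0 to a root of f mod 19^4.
r_3 = 35555 (mod 130321)

Hensel: r_{i+1} = r_i − f(r_i)/f′(r_i) mod 19^{i+2}, where f′(x) = 3x². Iterate:
  r_0 = 6 (mod 19)
  r_1 = 177 (mod 361)
  r_2 = 1260 (mod 6859)
  r_3 = 35555 (mod 130321)
Final: r = 35555 with f(r) ≡ 0 mod 19^4.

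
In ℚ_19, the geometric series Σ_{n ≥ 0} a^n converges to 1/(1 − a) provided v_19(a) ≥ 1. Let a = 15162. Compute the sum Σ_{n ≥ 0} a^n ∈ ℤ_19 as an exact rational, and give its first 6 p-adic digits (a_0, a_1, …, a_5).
Σ a^n = 1/(1 − a) = -1/15161;  first 6 digits = (1, 0, 4, 2, 16, 16)

v_19(a) = 2 ≥ 1, so the series converges in ℤ_19 to 1/(1 − a) = 1/(1 − 15162) = -1/15161. Expand this rational in ℤ_19: compute digits iteratively via d_i = x_i mod 19, x_{i+1} = (x_i − d_i)/19. The first 6 digits are (1, 0, 4, 2, 16, 16).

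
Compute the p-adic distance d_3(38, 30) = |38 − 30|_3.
d_3(38, 30) = 1

Step 1 — x − y = 38 − 30 = 8. Step 2 — v_3(8) = 0 (factor: 8 = (3^0 · 8); the sign does not affect v_p). Step 3 — |x − y|_3 = 3^{0} = 1.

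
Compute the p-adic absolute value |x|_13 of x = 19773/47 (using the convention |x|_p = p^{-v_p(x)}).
|19773/47|_13 = 1/2197

Step 1 — compute v_13(x) by factoring powers of 13 out of the numerator and denominator: v_13(19773/47) = 3. Step 2 — apply |x|_p = p^{-v_p(x)} = 13^{-3} = 1/2197.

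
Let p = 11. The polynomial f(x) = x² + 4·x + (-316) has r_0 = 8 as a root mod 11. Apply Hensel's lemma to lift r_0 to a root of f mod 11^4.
r_3 = 8731 (mod 14641)

Hensel: r_{i+1} = r_i − f(r_i)·(f′(r_i))^{-1} mod 11^{i+2}, f′(x) = 2x + 4. Iterate:
  r_0 = 8 (mod 11)
  r_1 = 19 (mod 121)
  r_2 = 745 (mod 1331)
  r_3 = 8731 (mod 14641)
Final: r = 8731 satisfies f(r) ≡ 0 mod 11^4.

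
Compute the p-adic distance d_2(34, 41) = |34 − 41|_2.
d_2(34, 41) = 1

Step 1 — x − y = 34 − 41 = -7. Step 2 — v_2(-7) = 0 (factor: -7 = −(2^0 · 7); the sign does not affect v_p). Step 3 — |x − y|_2 = 2^{0} = 1.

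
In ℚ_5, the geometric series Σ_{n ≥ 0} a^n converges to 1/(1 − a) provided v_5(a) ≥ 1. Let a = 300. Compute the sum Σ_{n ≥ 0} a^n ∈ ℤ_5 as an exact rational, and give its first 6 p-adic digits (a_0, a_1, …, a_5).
Σ a^n = 1/(1 − a) = -1/299;  first 6 digits = (1, 0, 2, 2, 4, 3)

v_5(a) = 2 ≥ 1, so the series converges in ℤ_5 to 1/(1 − a) = 1/(1 − 300) = -1/299. Expand this rational in ℤ_5: compute digits iteratively via d_i = x_i mod 5, x_{i+1} = (x_i − d_i)/5. The first 6 digits are (1, 0, 2, 2, 4, 3).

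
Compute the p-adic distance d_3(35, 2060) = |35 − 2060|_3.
d_3(35, 2060) = 1/81

Step 1 — x − y = 35 − 2060 = -2025. Step 2 — v_3(-2025) = 4 (factor: -2025 = −(3^4 · 25); the sign does not affect v_p). Step 3 — |x − y|_3 = 3^{-4} = 1/81.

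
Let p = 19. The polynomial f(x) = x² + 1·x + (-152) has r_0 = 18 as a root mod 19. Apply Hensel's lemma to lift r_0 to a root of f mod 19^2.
r_1 = 208 (mod 361)

Hensel: r_{i+1} = r_i − f(r_i)·(f′(r_i))^{-1} mod 19^{i+2}, f′(x) = 2x + 1. Iterate:
  r_0 = 18 (mod 19)
  r_1 = 208 (mod 361)
Final: r = 208 satisfies f(r) ≡ 0 mod 19^2.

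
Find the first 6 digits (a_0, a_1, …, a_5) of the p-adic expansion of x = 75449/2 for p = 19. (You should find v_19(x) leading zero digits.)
(a_0, …, a_5) = (0, 0, 0, 15, 9, 9)

v_19(75449/2) = 3, so a_0 = ... = a_2 = 0. Factor out: x = 19^3 · u with u = 11/2 a unit in ℤ_19. Expand u iteratively via a_{v+i} = u_i mod 19, u_{i+1} = (u_i − a_{v+i})/19:
  u_0 = 11/2;  a_3 = 15;  u_1 = (u_0 − 15)/19 = -1/2
  u_1 = -1/2;  a_4 = 9;  u_2 = (u_1 − 9)/19 = -1/2
  u_2 = -1/2;  a_5 = 9;  u_3 = (u_2 − 9)/19 = -1/2
Digits: (0, 0, 0, 15, 9, 9).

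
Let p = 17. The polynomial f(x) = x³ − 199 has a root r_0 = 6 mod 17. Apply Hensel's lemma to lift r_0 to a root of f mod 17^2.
r_1 = 244 (mod 289)

Hensel: r_{i+1} = r_i − f(r_i)/f′(r_i) mod 17^{i+2}, where f′(x) = 3x². Iterate:
  r_0 = 6 (mod 17)
  r_1 = 244 (mod 289)
Final: r = 244 with f(r) ≡ 0 mod 17^2.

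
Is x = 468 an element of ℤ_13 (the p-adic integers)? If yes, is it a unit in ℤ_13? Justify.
x ∈ ℤ_13 but not a unit; v_13(x) = 1 > 0

ℤ_13 = {x ∈ ℚ_13 : v_13(x) ≥ 0} and ℤ_13^× = {x ∈ ℤ_13 : v_13(x) = 0}. Here v_13(468) = v_13(num) − v_13(den) = 1; compare against these criteria.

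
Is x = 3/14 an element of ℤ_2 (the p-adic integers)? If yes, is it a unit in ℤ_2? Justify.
x ∉ ℤ_2 (v_2(x) = -1 < 0)

ℤ_2 = {x ∈ ℚ_2 : v_2(x) ≥ 0} and ℤ_2^× = {x ∈ ℤ_2 : v_2(x) = 0}. Here v_2(3/14) = v_2(num) − v_2(den) = -1; compare against these criteria.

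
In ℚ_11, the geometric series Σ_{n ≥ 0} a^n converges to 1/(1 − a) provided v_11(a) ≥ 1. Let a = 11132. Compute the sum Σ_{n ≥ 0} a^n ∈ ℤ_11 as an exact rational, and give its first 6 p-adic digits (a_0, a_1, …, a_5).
Σ a^n = 1/(1 − a) = -1/11131;  first 6 digits = (1, 0, 4, 8, 5, 10)

v_11(a) = 2 ≥ 1, so the series converges in ℤ_11 to 1/(1 − a) = 1/(1 − 11132) = -1/11131. Expand this rational in ℤ_11: compute digits iteratively via d_i = x_i mod 11, x_{i+1} = (x_i − d_i)/11. The first 6 digits are (1, 0, 4, 8, 5, 10).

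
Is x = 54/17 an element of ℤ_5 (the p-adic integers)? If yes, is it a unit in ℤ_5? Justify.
x ∈ ℤ_5^× (unit); v_5(x) = 0

ℤ_5 = {x ∈ ℚ_5 : v_5(x) ≥ 0} and ℤ_5^× = {x ∈ ℤ_5 : v_5(x) = 0}. Here v_5(54/17) = v_5(num) − v_5(den) = 0; compare against these criteria.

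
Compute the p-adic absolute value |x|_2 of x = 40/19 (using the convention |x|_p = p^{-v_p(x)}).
|40/19|_2 = 1/8

Step 1 — compute v_2(x) by factoring powers of 2 out of the numerator and denominator: v_2(40/19) = 3. Step 2 — apply |x|_p = p^{-v_p(x)} = 2^{-3} = 1/8.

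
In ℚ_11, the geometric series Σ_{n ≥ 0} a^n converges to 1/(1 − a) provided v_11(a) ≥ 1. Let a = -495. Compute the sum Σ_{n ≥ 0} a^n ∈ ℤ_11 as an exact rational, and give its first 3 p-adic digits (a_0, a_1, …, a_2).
Σ a^n = 1/(1 − a) = 1/496;  first 3 digits = (1, 10, 7)

v_11(a) = 1 ≥ 1, so the series converges in ℤ_11 to 1/(1 − a) = 1/(1 − (-495)) = 1/496. Expand this rational in ℤ_11: compute digits iteratively via d_i = x_i mod 11, x_{i+1} = (x_i − d_i)/11. The first 3 digits are (1, 10, 7).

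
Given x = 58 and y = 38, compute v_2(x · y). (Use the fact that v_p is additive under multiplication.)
v_2(2204) = 2

v_p(x) = 1 (factor: 58 = 2^1 · 29); v_p(y) = 1 (factor: 38 = 2^1 · 19). Additivity: v_p(xy) = v_p(x) + v_p(y) = 1 + 1 = 2. (Direct check: xy = 2204 = 2^2 · (551).)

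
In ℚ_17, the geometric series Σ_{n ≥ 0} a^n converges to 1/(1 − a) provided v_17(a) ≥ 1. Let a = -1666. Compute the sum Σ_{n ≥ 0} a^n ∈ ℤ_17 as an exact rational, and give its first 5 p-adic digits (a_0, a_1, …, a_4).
Σ a^n = 1/(1 − a) = 1/1667;  first 5 digits = (1, 4, 10, 16, 4)

v_17(a) = 1 ≥ 1, so the series converges in ℤ_17 to 1/(1 − a) = 1/(1 − (-1666)) = 1/1667. Expand this rational in ℤ_17: compute digits iteratively via d_i = x_i mod 17, x_{i+1} = (x_i − d_i)/17. The first 5 digits are (1, 4, 10, 16, 4).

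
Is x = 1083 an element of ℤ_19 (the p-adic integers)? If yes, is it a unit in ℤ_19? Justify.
x ∈ ℤ_19 but not a unit; v_19(x) = 2 > 0

ℤ_19 = {x ∈ ℚ_19 : v_19(x) ≥ 0} and ℤ_19^× = {x ∈ ℤ_19 : v_19(x) = 0}. Here v_19(1083) = v_19(num) − v_19(den) = 2; compare against these criteria.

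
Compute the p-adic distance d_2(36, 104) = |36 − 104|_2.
d_2(36, 104) = 1/4

Step 1 — x − y = 36 − 104 = -68. Step 2 — v_2(-68) = 2 (factor: -68 = −(2^2 · 17); the sign does not affect v_p). Step 3 — |x − y|_2 = 2^{-2} = 1/4.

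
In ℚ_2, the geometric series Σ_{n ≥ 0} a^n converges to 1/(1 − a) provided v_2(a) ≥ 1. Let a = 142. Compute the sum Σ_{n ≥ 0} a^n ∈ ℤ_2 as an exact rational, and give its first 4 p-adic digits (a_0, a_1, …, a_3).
Σ a^n = 1/(1 − a) = -1/141;  first 4 digits = (1, 1, 0, 1)

v_2(a) = 1 ≥ 1, so the series converges in ℤ_2 to 1/(1 − a) = 1/(1 − 142) = -1/141. Expand this rational in ℤ_2: compute digits iteratively via d_i = x_i mod 2, x_{i+1} = (x_i − d_i)/2. The first 4 digits are (1, 1, 0, 1).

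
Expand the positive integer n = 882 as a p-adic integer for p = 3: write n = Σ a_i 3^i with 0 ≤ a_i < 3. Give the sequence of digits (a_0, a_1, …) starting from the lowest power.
(a_0, a_1, …) = (0, 0, 2, 2, 1, 0, 1)

Repeated division by 3 gives the digits low-to-high: 882 = 2·3^2 + 2·3^3 + 1·3^4 + 1·3^6. Digit sequence: (0, 0, 2, 2, 1, 0, 1).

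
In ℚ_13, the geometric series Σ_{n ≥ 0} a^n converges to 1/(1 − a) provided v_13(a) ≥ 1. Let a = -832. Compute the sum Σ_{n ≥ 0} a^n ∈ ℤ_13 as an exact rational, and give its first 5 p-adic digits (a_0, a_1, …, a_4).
Σ a^n = 1/(1 − a) = 1/833;  first 5 digits = (1, 1, 9, 3, 10)

v_13(a) = 1 ≥ 1, so the series converges in ℤ_13 to 1/(1 − a) = 1/(1 − (-832)) = 1/833. Expand this rational in ℤ_13: compute digits iteratively via d_i = x_i mod 13, x_{i+1} = (x_i − d_i)/13. The first 5 digits are (1, 1, 9, 3, 10).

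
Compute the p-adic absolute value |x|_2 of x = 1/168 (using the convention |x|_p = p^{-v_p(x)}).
|1/168|_2 = 8

Step 1 — compute v_2(x) by factoring powers of 2 out of the numerator and denominator: v_2(1/168) = -3. Step 2 — apply |x|_p = p^{-v_p(x)} = 2^{3} = 8.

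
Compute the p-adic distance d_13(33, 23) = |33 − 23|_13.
d_13(33, 23) = 1

Step 1 — x − y = 33 − 23 = 10. Step 2 — v_13(10) = 0 (factor: 10 = (13^0 · 10); the sign does not affect v_p). Step 3 — |x − y|_13 = 13^{0} = 1.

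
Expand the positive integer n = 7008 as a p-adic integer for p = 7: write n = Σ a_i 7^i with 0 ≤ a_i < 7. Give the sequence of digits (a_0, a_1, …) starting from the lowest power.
(a_0, a_1, …) = (1, 0, 3, 6, 2)

Repeated division by 7 gives the digits low-to-high: 7008 = 1 + 3·7^2 + 6·7^3 + 2·7^4. Digit sequence: (1, 0, 3, 6, 2).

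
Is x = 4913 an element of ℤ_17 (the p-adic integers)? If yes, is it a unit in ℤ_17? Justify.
x ∈ ℤ_17 but not a unit; v_17(x) = 3 > 0

ℤ_17 = {x ∈ ℚ_17 : v_17(x) ≥ 0} and ℤ_17^× = {x ∈ ℤ_17 : v_17(x) = 0}. Here v_17(4913) = v_17(num) − v_17(den) = 3; compare against these criteria.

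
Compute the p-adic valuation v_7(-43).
v_7(-43) = 0

v_7(n) is the largest exponent k such that 7^k divides n. Factor out: -43 = -7^0 · 43. (Sign doesn't affect v_p.) So v_7(-43) = 0.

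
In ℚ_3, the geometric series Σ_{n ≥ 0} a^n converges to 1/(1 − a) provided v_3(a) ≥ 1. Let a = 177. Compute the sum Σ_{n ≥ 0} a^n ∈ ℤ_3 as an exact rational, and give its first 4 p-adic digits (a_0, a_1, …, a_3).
Σ a^n = 1/(1 − a) = -1/176;  first 4 digits = (1, 2, 2, 1)

v_3(a) = 1 ≥ 1, so the series converges in ℤ_3 to 1/(1 − a) = 1/(1 − 177) = -1/176. Expand this rational in ℤ_3: compute digits iteratively via d_i = x_i mod 3, x_{i+1} = (x_i − d_i)/3. The first 4 digits are (1, 2, 2, 1).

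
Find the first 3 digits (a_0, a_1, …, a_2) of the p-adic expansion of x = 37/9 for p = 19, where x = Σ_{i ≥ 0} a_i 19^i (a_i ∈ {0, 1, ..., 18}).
(a_0, …, a_2) = (2, 17, 16)

v_19(37/9) = 0 (numerator and denominator both coprime to 19), so x ∈ ℤ_19^×. Compute digits iteratively via a_i = x_i mod 19, x_{i+1} = (x_i − a_i)/19, with x_0 = x:
  x_0 = 37/9;  a_0 = 2;  x_1 = (x_0 − 2)/19 = 1/9
  x_1 = 1/9;  a_1 = 17;  x_2 = (x_1 − 17)/19 = -8/9
  x_2 = -8/9;  a_2 = 16;  x_3 = (x_2 − 16)/19 = -8/9
Digits: (2, 17, 16).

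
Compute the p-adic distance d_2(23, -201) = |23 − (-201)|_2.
d_2(23, -201) = 1/32

Step 1 — x − y = 23 − (-201) = 224. Step 2 — v_2(224) = 5 (factor: 224 = (2^5 · 7); the sign does not affect v_p). Step 3 — |x − y|_2 = 2^{-5} = 1/32.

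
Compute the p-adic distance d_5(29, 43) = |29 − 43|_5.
d_5(29, 43) = 1

Step 1 — x − y = 29 − 43 = -14. Step 2 — v_5(-14) = 0 (factor: -14 = −(5^0 · 14); the sign does not affect v_p). Step 3 — |x − y|_5 = 5^{0} = 1.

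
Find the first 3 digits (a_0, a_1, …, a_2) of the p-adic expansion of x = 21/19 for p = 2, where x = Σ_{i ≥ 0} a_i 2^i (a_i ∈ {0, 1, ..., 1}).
(a_0, …, a_2) = (1, 1, 1)

v_2(21/19) = 0 (numerator and denominator both coprime to 2), so x ∈ ℤ_2^×. Compute digits iteratively via a_i = x_i mod 2, x_{i+1} = (x_i − a_i)/2, with x_0 = x:
  x_0 = 21/19;  a_0 = 1;  x_1 = (x_0 − 1)/2 = 1/19
  x_1 = 1/19;  a_1 = 1;  x_2 = (x_1 − 1)/2 = -9/19
  x_2 = -9/19;  a_2 = 1;  x_3 = (x_2 − 1)/2 = -14/19
Digits: (1, 1, 1).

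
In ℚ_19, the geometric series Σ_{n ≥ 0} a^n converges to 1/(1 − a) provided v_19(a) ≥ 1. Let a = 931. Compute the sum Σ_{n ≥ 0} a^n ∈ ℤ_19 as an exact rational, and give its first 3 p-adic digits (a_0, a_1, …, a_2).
Σ a^n = 1/(1 − a) = -1/930;  first 3 digits = (1, 11, 9)

v_19(a) = 1 ≥ 1, so the series converges in ℤ_19 to 1/(1 − a) = 1/(1 − 931) = -1/930. Expand this rational in ℤ_19: compute digits iteratively via d_i = x_i mod 19, x_{i+1} = (x_i − d_i)/19. The first 3 digits are (1, 11, 9).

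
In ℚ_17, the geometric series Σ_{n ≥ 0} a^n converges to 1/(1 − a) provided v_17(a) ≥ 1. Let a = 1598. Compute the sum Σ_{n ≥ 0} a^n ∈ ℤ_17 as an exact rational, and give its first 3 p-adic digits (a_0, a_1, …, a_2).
Σ a^n = 1/(1 − a) = -1/1597;  first 3 digits = (1, 9, 1)

v_17(a) = 1 ≥ 1, so the series converges in ℤ_17 to 1/(1 − a) = 1/(1 − 1598) = -1/1597. Expand this rational in ℤ_17: compute digits iteratively via d_i = x_i mod 17, x_{i+1} = (x_i − d_i)/17. The first 3 digits are (1, 9, 1).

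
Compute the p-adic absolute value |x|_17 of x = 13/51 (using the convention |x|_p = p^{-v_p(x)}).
|13/51|_17 = 17

Step 1 — compute v_17(x) by factoring powers of 17 out of the numerator and denominator: v_17(13/51) = -1. Step 2 — apply |x|_p = p^{-v_p(x)} = 17^{1} = 17.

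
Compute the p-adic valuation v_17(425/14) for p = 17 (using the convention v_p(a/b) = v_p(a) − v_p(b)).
v_17(425/14) = 1

Factor powers of 17 from the numerator and denominator of the reduced fraction: 425 = 17^1 · 25 and 14 = 17^0 · 14. Apply v_p(a/b) = v_p(a) − v_p(b): v_17(425/14) = 1 − 0 = 1.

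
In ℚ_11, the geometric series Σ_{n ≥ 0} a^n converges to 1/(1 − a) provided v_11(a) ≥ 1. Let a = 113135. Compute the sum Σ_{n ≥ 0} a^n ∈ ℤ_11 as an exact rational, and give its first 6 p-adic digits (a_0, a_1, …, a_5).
Σ a^n = 1/(1 − a) = -1/113134;  first 6 digits = (1, 0, 0, 8, 7, 0)

v_11(a) = 3 ≥ 1, so the series converges in ℤ_11 to 1/(1 − a) = 1/(1 − 113135) = -1/113134. Expand this rational in ℤ_11: compute digits iteratively via d_i = x_i mod 11, x_{i+1} = (x_i − d_i)/11. The first 6 digits are (1, 0, 0, 8, 7, 0).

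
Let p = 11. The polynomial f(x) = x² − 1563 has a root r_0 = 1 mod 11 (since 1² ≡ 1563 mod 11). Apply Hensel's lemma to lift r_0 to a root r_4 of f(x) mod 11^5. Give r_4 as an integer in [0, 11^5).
r_4 = 71809 (mod 161051)

Hensel's recurrence: r_{i+1} = r_i − f(r_i)·(f′(r_i))^{-1} mod 11^{i+2}, with f′(x) = 2x. Iterate:
  r_0 = 1 (mod 11)
  r_1 = 56 (mod 121)
  r_2 = 1266 (mod 1331)
  r_3 = 13245 (mod 14641)
  r_4 = 71809 (mod 161051)
Final: r_4 = 71809, and one checks f(r_4) ≡ 0 mod 11^5.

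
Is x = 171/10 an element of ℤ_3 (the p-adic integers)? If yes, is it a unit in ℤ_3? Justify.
x ∈ ℤ_3 but not a unit; v_3(x) = 2 > 0

ℤ_3 = {x ∈ ℚ_3 : v_3(x) ≥ 0} and ℤ_3^× = {x ∈ ℤ_3 : v_3(x) = 0}. Here v_3(171/10) = v_3(num) − v_3(den) = 2; compare against these criteria.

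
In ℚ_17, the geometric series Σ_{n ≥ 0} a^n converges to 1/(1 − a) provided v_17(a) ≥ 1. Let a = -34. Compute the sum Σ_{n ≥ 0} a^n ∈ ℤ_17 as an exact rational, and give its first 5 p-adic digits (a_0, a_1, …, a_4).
Σ a^n = 1/(1 − a) = 1/35;  first 5 digits = (1, 15, 3, 9, 15)

v_17(a) = 1 ≥ 1, so the series converges in ℤ_17 to 1/(1 − a) = 1/(1 − (-34)) = 1/35. Expand this rational in ℤ_17: compute digits iteratively via d_i = x_i mod 17, x_{i+1} = (x_i − d_i)/17. The first 5 digits are (1, 15, 3, 9, 15).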